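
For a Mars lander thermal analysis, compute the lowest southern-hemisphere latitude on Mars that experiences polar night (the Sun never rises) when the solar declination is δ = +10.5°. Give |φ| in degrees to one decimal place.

|φ| = 79.5°

Polar night requires cos H₀ = −tan φ tan δ ≥ 1, i.e. tan φ tan δ ≤ −1.
The boundary is |tan φ| · |tan δ| = 1, so |φ| = 90° − |δ| = 90° − 10.5° = 79.5° in the southern hemisphere.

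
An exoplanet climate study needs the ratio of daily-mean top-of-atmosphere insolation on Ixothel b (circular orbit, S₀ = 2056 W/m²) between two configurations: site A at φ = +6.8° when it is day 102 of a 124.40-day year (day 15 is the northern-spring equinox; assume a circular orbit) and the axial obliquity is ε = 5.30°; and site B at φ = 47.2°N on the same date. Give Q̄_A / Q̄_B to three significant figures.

Q̄_A / Q̄_B ≈ 1.68

— Configuration A (φ=+6.8°):
Solar longitude: λ_s = 360° × (102 − 15)/124.40 = 251.768°.
sin δ = sin 5.30° × sin 251.768° = -0.08773, so δ = -5.033°.
cos H₀ = −tan(+6.8°) tan(-5.033°) = 0.0105, H₀ = 1.5603 rad.
Bracket: H₀ sin φ sin δ + cos φ cos δ sin H₀ = 1.5603×0.11840×-0.08773 + 0.99297×0.99614×0.99994 = -0.016207 + 0.989078 = 0.972871.
Q̄ = (S₀/π) × [bracket] = (2056/π) × 0.972871 = 636.69 W/m².
— Configuration B (φ=+47.2°):
cos H₀ = −tan(+47.2°) tan(-5.033°) = 0.0951, H₀ = 1.4755 rad.
Bracket: H₀ sin φ sin δ + cos φ cos δ sin H₀ = 1.4755×0.73373×-0.08773 + 0.67944×0.99614×0.99547 = -0.094978 + 0.673751 = 0.578773.
Q̄ = (S₀/π) × [bracket] = (2056/π) × 0.578773 = 378.78 W/m².
Ratio Q̄_A / Q̄_B = 636.69 / 378.78 = 1.681.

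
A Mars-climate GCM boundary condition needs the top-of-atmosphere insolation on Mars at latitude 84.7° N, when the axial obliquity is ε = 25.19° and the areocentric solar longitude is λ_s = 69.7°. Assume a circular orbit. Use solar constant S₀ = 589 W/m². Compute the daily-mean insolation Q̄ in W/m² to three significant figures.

Q̄ ≈ 234 W/m²

sin δ = sin 25.19° × sin 69.7° = 0.39919, so δ = +23.527°.
cos H₀ = −tan(+84.7°) tan(+23.527°) = -4.6932 ≤ −1 ⇒ polar day, H₀ = π.
Bracket: H₀ sin φ sin δ + cos φ cos δ sin H₀ = 3.1416×0.99572×0.39919 + 0.09237×0.91687×0.00000 = 1.248728 + 0.000000 = 1.248728.
Q̄ = (S₀/π) × [bracket] = (589/π) × 1.248728 = 234.1 W/m².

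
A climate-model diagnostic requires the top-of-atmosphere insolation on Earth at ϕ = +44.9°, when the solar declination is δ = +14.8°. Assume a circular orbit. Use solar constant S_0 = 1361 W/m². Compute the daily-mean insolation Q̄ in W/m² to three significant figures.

cos h₀ = −tan(+44.9°) tan(+14.800°) = -0.2633, h₀ = 1.8372 rad.
Bracket: h₀ sin ϕ sin δ + cos ϕ cos δ sin h₀ = 1.8372×0.70587×0.25545 + 0.70834×0.96682×0.96472 = 0.331274 + 0.660676 = 0.991950.
Q̄ = (S_0/π) × [bracket] = (1361/π) × 0.991950 = 429.7 W/m².

Q̄ ≈ 430 W/m²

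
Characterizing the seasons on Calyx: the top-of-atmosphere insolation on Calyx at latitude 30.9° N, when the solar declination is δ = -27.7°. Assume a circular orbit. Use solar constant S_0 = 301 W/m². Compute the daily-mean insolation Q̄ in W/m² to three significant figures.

cos h₀ = −tan(+30.9°) tan(-27.700°) = 0.3142, h₀ = 1.2512 rad.
Bracket: h₀ sin ϕ sin δ + cos ϕ cos δ sin h₀ = 1.2512×0.51354×-0.46484 + 0.85806×0.88539×0.94935 = -0.298679 + 0.721238 = 0.422559.
Q̄ = (S_0/π) × [bracket] = (301/π) × 0.422559 = 40.49 W/m².

Q̄ ≈ 40.5 W/m²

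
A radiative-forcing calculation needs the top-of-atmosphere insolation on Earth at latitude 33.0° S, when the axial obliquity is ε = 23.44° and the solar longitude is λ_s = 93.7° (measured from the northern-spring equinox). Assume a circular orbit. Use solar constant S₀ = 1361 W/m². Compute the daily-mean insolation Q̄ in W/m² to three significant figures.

Solar declination: sin δ = sin ε · sin λ_s = sin 23.44° × sin 93.7° = 0.39696, so δ = +23.388°.
cos H₀ = −tan(-33.0°) tan(+23.388°) = 0.2809, H₀ = 1.2861 rad.
Bracket: H₀ sin φ sin δ + cos φ cos δ sin H₀ = 1.2861×-0.54464×0.39696 + 0.83867×0.91784×0.95975 = -0.278055 + 0.738782 = 0.460727.
Q̄ = (S₀/π) × [bracket] = (1361/π) × 0.460727 = 199.6 W/m².

Q̄ ≈ 200 W/m²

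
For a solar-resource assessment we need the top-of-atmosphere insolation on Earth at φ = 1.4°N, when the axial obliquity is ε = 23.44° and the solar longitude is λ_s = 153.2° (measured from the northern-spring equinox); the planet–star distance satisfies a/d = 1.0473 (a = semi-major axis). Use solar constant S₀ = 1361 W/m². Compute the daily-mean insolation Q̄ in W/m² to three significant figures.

Q̄ ≈ 471 W/m²

Solar declination: sin δ = sin ε · sin λ_s = sin 23.44° × sin 153.2° = 0.17935, so δ = +10.332°.
cos H₀ = −tan(+1.4°) tan(+10.332°) = -0.0045, H₀ = 1.5753 rad.
Bracket: H₀ sin φ sin δ + cos φ cos δ sin H₀ = 1.5753×0.02443×0.17935 + 0.99970×0.98378×0.99999 = 0.006902 + 0.983475 = 0.990377.
Inverse-square distance factor (a/d)² = 1.0473² = 1.096837.
Q̄ = (S₀/π) × 1.096837 × [bracket] = (1361/π) × 1.096837 × 0.990377 = 470.6 W/m².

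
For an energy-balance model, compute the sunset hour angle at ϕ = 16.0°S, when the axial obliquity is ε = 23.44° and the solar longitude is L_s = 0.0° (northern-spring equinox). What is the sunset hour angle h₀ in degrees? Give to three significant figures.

Solar declination: sin δ = sin ε · sin L_s = sin 23.44° × sin 0.0° = 0.00000, so δ = +0.000°.
cos h₀ = −tan ϕ · tan δ = −tan(-16.0°) × tan(+0.000°) = 0.0000, so h₀ = 1.5708 rad = 90.00°.

h₀ = 90.0°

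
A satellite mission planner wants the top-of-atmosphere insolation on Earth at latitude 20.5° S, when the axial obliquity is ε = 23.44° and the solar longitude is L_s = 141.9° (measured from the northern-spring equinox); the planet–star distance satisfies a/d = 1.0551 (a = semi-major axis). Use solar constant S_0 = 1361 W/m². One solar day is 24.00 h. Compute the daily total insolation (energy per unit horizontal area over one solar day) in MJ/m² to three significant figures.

Solar declination: sin δ = sin ε · sin L_s = sin 23.44° × sin 141.9° = 0.24545, so δ = +14.208°.
cos h₀ = −tan(-20.5°) tan(+14.208°) = 0.0947, h₀ = 1.4760 rad.
Bracket: h₀ sin ϕ sin δ + cos ϕ cos δ sin h₀ = 1.4760×-0.35021×0.24545 + 0.93667×0.96941×0.99551 = -0.126876 + 0.903940 = 0.777064.
Inverse-square distance factor (a/d)² = 1.0551² = 1.113236.
Q̄ = (S_0/π) × 1.113236 × [bracket] = (1361/π) × 1.113236 × 0.777064 = 374.76 W/m².
Daily total = Q̄ × 24.00 h × 3600 s/h = 374.76 × 24.00 × 3600 / 10⁶ = 32.38 MJ/m².

32.4 MJ/m²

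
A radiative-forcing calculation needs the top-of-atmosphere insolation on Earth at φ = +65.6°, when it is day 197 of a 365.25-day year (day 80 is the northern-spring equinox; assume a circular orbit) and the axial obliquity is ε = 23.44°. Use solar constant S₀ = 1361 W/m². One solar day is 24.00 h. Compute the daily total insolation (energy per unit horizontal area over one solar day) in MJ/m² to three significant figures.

39.3 MJ/m²

Solar longitude: λ_s = 360° × (197 − 80)/365.25 = 115.318°.
sin δ = sin 23.44° × sin 115.318° = 0.35958, so δ = +21.074°.
cos H₀ = −tan(+65.6°) tan(+21.074°) = -0.8495, H₀ = 2.5858 rad.
Bracket: H₀ sin φ sin δ + cos φ cos δ sin H₀ = 2.5858×0.91068×0.35958 + 0.41310×0.93311×0.52758 = 0.846752 + 0.203365 = 1.050117.
Q̄ = (S₀/π) × [bracket] = (1361/π) × 1.050117 = 454.93 W/m².
Daily total = Q̄ × 24.00 h × 3600 s/h = 454.93 × 24.00 × 3600 / 10⁶ = 39.31 MJ/m².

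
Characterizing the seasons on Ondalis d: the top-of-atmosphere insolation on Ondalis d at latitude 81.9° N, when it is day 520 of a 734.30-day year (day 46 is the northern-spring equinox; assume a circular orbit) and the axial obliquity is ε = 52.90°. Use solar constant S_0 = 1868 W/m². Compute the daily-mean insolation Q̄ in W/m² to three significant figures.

Solar longitude: L_s = 360° × (520 − 46)/734.30 = 232.385°.
sin δ = sin 52.90° × sin 232.385° = -0.63179, so δ = -39.182°.
cos h₀ = −tan(+81.9°) tan(-39.182°) = 5.7269 ≥ 1 ⇒ polar night, h₀ = 0 and Q̄ = 0.

Q̄ ≈ 0.00 W/m²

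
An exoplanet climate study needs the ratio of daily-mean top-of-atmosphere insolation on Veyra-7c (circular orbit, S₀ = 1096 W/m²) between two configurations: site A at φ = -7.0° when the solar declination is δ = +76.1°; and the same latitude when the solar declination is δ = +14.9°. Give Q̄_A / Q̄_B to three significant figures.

— Configuration A (φ=-7.0°):
cos H₀ = −tan(-7.0°) tan(+76.100°) = 0.4961, H₀ = 1.0516 rad.
Bracket: H₀ sin φ sin δ + cos φ cos δ sin H₀ = 1.0516×-0.12187×0.97072 + 0.99255×0.24023×0.86824 = -0.124406 + 0.207023 = 0.082617.
Q̄ = (S₀/π) × [bracket] = (1096/π) × 0.082617 = 28.822 W/m².
— Configuration B (φ=-7.0°):
cos H₀ = −tan(-7.0°) tan(+14.900°) = 0.0327, H₀ = 1.5381 rad.
Bracket: H₀ sin φ sin δ + cos φ cos δ sin H₀ = 1.5381×-0.12187×0.25713 + 0.99255×0.96638×0.99947 = -0.048199 + 0.958672 = 0.910473.
Q̄ = (S₀/π) × [bracket] = (1096/π) × 0.910473 = 317.63 W/m².
Ratio Q̄_A / Q̄_B = 28.822 / 317.63 = 0.09074.

Q̄_A / Q̄_B ≈ 0.0907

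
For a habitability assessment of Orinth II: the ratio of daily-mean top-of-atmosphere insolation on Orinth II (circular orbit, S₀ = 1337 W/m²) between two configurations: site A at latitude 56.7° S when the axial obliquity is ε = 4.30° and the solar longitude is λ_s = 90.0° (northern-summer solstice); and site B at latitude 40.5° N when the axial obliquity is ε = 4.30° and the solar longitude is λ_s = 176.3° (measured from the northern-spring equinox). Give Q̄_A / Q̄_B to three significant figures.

Q̄_A / Q̄_B ≈ 0.591

— Configuration A (φ=-56.7°):
Solar declination: sin δ = sin ε · sin λ_s = sin 4.30° × sin 90.0° = 0.07498, so δ = +4.300°.
cos H₀ = −tan(-56.7°) tan(+4.300°) = 0.1145, H₀ = 1.4561 rad.
Bracket: H₀ sin φ sin δ + cos φ cos δ sin H₀ = 1.4561×-0.83581×0.07498 + 0.54902×0.99719×0.99343 = -0.091252 + 0.543880 = 0.452628.
Q̄ = (S₀/π) × [bracket] = (1337/π) × 0.452628 = 192.63 W/m².
— Configuration B (φ=+40.5°):
Solar declination: sin δ = sin ε · sin λ_s = sin 4.30° × sin 176.3° = 0.00484, so δ = +0.277°.
cos H₀ = −tan(+40.5°) tan(+0.277°) = -0.0041, H₀ = 1.5749 rad.
Bracket: H₀ sin φ sin δ + cos φ cos δ sin H₀ = 1.5749×0.64945×0.00484 + 0.76041×0.99999×0.99999 = 0.004950 + 0.760395 = 0.765345.
Q̄ = (S₀/π) × [bracket] = (1337/π) × 0.765345 = 325.72 W/m².
Ratio Q̄_A / Q̄_B = 192.63 / 325.72 = 0.5914.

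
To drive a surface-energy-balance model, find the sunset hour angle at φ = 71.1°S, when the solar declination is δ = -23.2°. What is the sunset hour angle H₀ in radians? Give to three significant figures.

H₀ = 3.14 rad

Sunrise equation: cos H₀ = −tan φ · tan δ = -1.2518 ≤ −1, so the Sun never sets (polar day) and H₀ = π.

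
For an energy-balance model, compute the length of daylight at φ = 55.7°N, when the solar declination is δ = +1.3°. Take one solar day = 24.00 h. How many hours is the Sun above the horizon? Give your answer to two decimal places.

cos H₀ = −tan φ · tan δ = −tan(+55.7°) × tan(+1.300°) = -0.0333, so H₀ = 1.6041 rad = 91.91°.
Daylight = 2H₀/(2π) × 24.00 h = (1.6041/π) × 24.00 = 12.25 h.

12.25 h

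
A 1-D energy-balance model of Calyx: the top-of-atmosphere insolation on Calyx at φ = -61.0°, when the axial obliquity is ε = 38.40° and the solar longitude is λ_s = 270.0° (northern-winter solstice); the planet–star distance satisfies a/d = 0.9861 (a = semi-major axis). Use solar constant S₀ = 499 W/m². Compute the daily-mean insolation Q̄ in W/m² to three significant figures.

Solar declination: sin δ = sin ε · sin λ_s = sin 38.40° × sin 270.0° = -0.62115, so δ = -38.400°.
cos H₀ = −tan(-61.0°) tan(-38.400°) = -1.4299 ≤ −1 ⇒ polar day, H₀ = π.
Bracket: H₀ sin φ sin δ + cos φ cos δ sin H₀ = 3.1416×-0.87462×-0.62115 + 0.48481×0.78369×0.00000 = 1.706738 + 0.000000 = 1.706738.
Inverse-square distance factor (a/d)² = 0.9861² = 0.972393.
Q̄ = (S₀/π) × 0.972393 × [bracket] = (499/π) × 0.972393 × 1.706738 = 263.6 W/m².

Q̄ ≈ 264 W/m²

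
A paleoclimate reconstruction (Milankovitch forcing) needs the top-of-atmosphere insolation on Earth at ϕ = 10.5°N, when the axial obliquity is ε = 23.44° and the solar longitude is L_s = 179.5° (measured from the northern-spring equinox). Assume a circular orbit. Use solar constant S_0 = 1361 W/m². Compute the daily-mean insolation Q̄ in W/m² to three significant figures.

Solar declination: sin δ = sin ε · sin L_s = sin 23.44° × sin 179.5° = 0.00347, so δ = +0.199°.
cos h₀ = −tan(+10.5°) tan(+0.199°) = -0.0006, h₀ = 1.5714 rad.
Bracket: h₀ sin ϕ sin δ + cos ϕ cos δ sin h₀ = 1.5714×0.18224×0.00347 + 0.98325×0.99999×1.00000 = 0.000994 + 0.983240 = 0.984234.
Q̄ = (S_0/π) × [bracket] = (1361/π) × 0.984234 = 426.4 W/m².

Q̄ ≈ 426 W/m²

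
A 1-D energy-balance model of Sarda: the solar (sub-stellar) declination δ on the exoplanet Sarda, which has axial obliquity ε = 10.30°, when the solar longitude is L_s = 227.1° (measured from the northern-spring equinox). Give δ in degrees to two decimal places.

δ = -7.53°

sin δ = sin ε · sin L_s = sin 10.30° × sin 227.1° = -0.130980.
δ = arcsin(-0.130980) = -7.53°.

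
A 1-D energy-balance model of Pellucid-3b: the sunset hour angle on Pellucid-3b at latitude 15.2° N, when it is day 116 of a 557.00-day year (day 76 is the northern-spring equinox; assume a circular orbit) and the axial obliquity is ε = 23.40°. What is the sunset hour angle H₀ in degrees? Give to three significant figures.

Solar longitude: λ_s = 360° × (116 − 76)/557.00 = 25.853°.
sin δ = sin 23.40° × sin 25.853° = 0.17318, so δ = +9.973°.
cos H₀ = −tan φ · tan δ = −tan(+15.2°) × tan(+9.973°) = -0.0478, so H₀ = 1.6186 rad = 92.74°.

H₀ = 92.7°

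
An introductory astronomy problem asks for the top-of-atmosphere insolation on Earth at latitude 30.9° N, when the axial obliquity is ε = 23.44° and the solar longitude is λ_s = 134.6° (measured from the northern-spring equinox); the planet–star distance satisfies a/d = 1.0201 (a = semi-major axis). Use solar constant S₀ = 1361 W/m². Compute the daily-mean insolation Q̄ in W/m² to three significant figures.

Solar declination: sin δ = sin ε · sin λ_s = sin 23.44° × sin 134.6° = 0.28324, so δ = +16.453°.
cos H₀ = −tan(+30.9°) tan(+16.453°) = -0.1768, H₀ = 1.7485 rad.
Bracket: H₀ sin φ sin δ + cos φ cos δ sin H₀ = 1.7485×0.51354×0.28324 + 0.85806×0.95905×0.98426 = 0.254328 + 0.809970 = 1.064298.
Inverse-square distance factor (a/d)² = 1.0201² = 1.040604.
Q̄ = (S₀/π) × 1.040604 × [bracket] = (1361/π) × 1.040604 × 1.064298 = 479.8 W/m².

Q̄ ≈ 480 W/m²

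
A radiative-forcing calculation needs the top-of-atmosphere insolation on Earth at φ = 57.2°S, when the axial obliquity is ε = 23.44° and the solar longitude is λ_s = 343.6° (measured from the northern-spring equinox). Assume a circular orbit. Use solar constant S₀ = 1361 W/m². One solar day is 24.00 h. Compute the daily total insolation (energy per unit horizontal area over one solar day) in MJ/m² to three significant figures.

26.0 MJ/m²

Solar declination: sin δ = sin ε · sin λ_s = sin 23.44° × sin 343.6° = -0.11231, so δ = -6.449°.
cos H₀ = −tan(-57.2°) tan(-6.449°) = -0.1754, H₀ = 1.7471 rad.
Bracket: H₀ sin φ sin δ + cos φ cos δ sin H₀ = 1.7471×-0.84057×-0.11231 + 0.54171×0.99367×0.98450 = 0.164934 + 0.529938 = 0.694872.
Q̄ = (S₀/π) × [bracket] = (1361/π) × 0.694872 = 301.03 W/m².
Daily total = Q̄ × 24.00 h × 3600 s/h = 301.03 × 24.00 × 3600 / 10⁶ = 26.01 MJ/m².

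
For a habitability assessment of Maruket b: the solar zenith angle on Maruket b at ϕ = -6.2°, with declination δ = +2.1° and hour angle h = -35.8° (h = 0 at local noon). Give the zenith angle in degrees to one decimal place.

cos θ_z = sin ϕ sin δ + cos ϕ cos δ cos h = -0.003957 + 0.805778 = 0.801821.
θ_z = arccos(0.801821) = 36.7°.

θ_z = 36.7°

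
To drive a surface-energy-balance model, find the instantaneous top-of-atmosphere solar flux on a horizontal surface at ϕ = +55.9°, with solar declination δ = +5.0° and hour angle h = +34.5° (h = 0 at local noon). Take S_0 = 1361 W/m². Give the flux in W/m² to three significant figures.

725 W/m²

cos θ_z = sin ϕ sin δ + cos ϕ cos δ cos h = 0.072170 + 0.460279 = 0.532449.
Flux = S_0 · cos θ_z = 1361 × 0.532449 = 724.7 W/m².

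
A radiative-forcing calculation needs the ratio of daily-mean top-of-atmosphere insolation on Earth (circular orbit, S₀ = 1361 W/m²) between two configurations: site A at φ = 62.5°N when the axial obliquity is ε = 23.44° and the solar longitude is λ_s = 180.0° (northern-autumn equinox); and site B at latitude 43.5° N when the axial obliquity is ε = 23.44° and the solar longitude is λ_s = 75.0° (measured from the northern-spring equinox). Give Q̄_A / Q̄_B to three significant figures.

Q̄_A / Q̄_B ≈ 0.406

— Configuration A (φ=+62.5°):
Solar declination: sin δ = sin ε · sin λ_s = sin 23.44° × sin 180.0° = 0.00000, so δ = +0.000°.
cos H₀ = −tan(+62.5°) tan(+0.000°) = -0.0000, H₀ = 1.5708 rad.
Bracket: H₀ sin φ sin δ + cos φ cos δ sin H₀ = 1.5708×0.88701×0.00000 + 0.46175×1.00000×1.00000 = 0.000000 + 0.461750 = 0.461750.
Q̄ = (S₀/π) × [bracket] = (1361/π) × 0.461750 = 200.04 W/m².
— Configuration B (φ=+43.5°):
Solar declination: sin δ = sin ε · sin λ_s = sin 23.44° × sin 75.0° = 0.38423, so δ = +22.596°.
cos H₀ = −tan(+43.5°) tan(+22.596°) = -0.3949, H₀ = 1.9768 rad.
Bracket: H₀ sin φ sin δ + cos φ cos δ sin H₀ = 1.9768×0.68835×0.38423 + 0.72537×0.92324×0.91871 = 0.522833 + 0.615251 = 1.138084.
Q̄ = (S₀/π) × [bracket] = (1361/π) × 1.138084 = 493.04 W/m².
Ratio Q̄_A / Q̄_B = 200.04 / 493.04 = 0.4057.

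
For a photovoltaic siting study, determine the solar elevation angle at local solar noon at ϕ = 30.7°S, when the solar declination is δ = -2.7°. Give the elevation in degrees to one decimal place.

At local noon the hour angle is zero, so the zenith angle equals |ϕ − δ| = |-30.7° − (-2.700°)| = 28.000°.
Elevation = 90° − 28.000° = 62.0°.

62.0°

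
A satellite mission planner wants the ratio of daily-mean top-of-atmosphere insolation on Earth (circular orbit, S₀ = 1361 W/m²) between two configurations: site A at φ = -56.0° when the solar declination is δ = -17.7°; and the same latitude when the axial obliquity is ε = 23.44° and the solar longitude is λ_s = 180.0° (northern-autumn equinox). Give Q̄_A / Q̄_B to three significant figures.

Q̄_A / Q̄_B ≈ 1.77

— Configuration A (φ=-56.0°):
cos H₀ = −tan(-56.0°) tan(-17.700°) = -0.4731, H₀ = 2.0637 rad.
Bracket: H₀ sin φ sin δ + cos φ cos δ sin H₀ = 2.0637×-0.82904×-0.30403 + 0.55919×0.95266×0.88098 = 0.520162 + 0.469314 = 0.989476.
Q̄ = (S₀/π) × [bracket] = (1361/π) × 0.989476 = 428.66 W/m².
— Configuration B (φ=-56.0°):
Solar declination: sin δ = sin ε · sin λ_s = sin 23.44° × sin 180.0° = 0.00000, so δ = +0.000°.
cos H₀ = −tan(-56.0°) tan(+0.000°) = 0.0000, H₀ = 1.5708 rad.
Bracket: H₀ sin φ sin δ + cos φ cos δ sin H₀ = 1.5708×-0.82904×0.00000 + 0.55919×1.00000×1.00000 = -0.000000 + 0.559190 = 0.559190.
Q̄ = (S₀/π) × [bracket] = (1361/π) × 0.559190 = 242.25 W/m².
Ratio Q̄_A / Q̄_B = 428.66 / 242.25 = 1.769.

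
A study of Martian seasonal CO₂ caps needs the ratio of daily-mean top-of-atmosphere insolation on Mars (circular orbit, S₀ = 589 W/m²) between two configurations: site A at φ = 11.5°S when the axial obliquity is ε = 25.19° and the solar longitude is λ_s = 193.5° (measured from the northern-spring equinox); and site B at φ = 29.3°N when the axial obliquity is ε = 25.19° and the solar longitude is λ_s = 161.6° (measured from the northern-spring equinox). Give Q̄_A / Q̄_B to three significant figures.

Q̄_A / Q̄_B ≈ 1.04

— Configuration A (φ=-11.5°):
Solar declination: sin δ = sin ε · sin λ_s = sin 25.19° × sin 193.5° = -0.09936, so δ = -5.702°.
cos H₀ = −tan(-11.5°) tan(-5.702°) = -0.0203, H₀ = 1.5911 rad.
Bracket: H₀ sin φ sin δ + cos φ cos δ sin H₀ = 1.5911×-0.19937×-0.09936 + 0.97992×0.99505×0.99979 = 0.031519 + 0.974865 = 1.006384.
Q̄ = (S₀/π) × [bracket] = (589/π) × 1.006384 = 188.68 W/m².
— Configuration B (φ=+29.3°):
Solar declination: sin δ = sin ε · sin λ_s = sin 25.19° × sin 161.6° = 0.13435, so δ = +7.721°.
cos H₀ = −tan(+29.3°) tan(+7.721°) = -0.0761, H₀ = 1.6470 rad.
Bracket: H₀ sin φ sin δ + cos φ cos δ sin H₀ = 1.6470×0.48938×0.13435 + 0.87207×0.99093×0.99710 = 0.108287 + 0.861654 = 0.969941.
Q̄ = (S₀/π) × [bracket] = (589/π) × 0.969941 = 181.85 W/m².
Ratio Q̄_A / Q̄_B = 188.68 / 181.85 = 1.038.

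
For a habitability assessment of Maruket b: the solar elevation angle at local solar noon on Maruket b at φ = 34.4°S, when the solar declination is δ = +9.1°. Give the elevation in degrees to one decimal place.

At local noon the hour angle is zero, so the zenith angle equals |φ − δ| = |-34.4° − (+9.100°)| = 43.500°.
Elevation = 90° − 43.500° = 46.5°.

46.5°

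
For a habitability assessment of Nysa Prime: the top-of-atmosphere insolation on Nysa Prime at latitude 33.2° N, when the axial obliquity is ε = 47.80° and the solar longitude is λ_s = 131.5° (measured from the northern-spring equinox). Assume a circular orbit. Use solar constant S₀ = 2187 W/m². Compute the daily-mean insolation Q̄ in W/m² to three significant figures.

Q̄ ≈ 864 W/m²

Solar declination: sin δ = sin ε · sin λ_s = sin 47.80° × sin 131.5° = 0.55483, so δ = +33.699°.
cos H₀ = −tan(+33.2°) tan(+33.699°) = -0.4364, H₀ = 2.0224 rad.
Bracket: H₀ sin φ sin δ + cos φ cos δ sin H₀ = 2.0224×0.54756×0.55483 + 0.83676×0.83196×0.89975 = 0.614411 + 0.626362 = 1.240773.
Q̄ = (S₀/π) × [bracket] = (2187/π) × 1.240773 = 863.8 W/m².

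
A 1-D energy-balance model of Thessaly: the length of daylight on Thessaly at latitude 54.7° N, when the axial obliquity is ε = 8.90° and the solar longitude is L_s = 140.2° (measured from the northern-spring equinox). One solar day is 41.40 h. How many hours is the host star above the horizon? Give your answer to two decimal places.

22.56 h

Solar declination: sin δ = sin ε · sin L_s = sin 8.90° × sin 140.2° = 0.09903, so δ = +5.683°.
cos h₀ = −tan ϕ · tan δ = −tan(+54.7°) × tan(+5.683°) = -0.1406, so h₀ = 1.7118 rad = 98.08°.
Daylight = 2h₀/(2π) × 41.40 h = (1.7118/π) × 41.40 = 22.56 h.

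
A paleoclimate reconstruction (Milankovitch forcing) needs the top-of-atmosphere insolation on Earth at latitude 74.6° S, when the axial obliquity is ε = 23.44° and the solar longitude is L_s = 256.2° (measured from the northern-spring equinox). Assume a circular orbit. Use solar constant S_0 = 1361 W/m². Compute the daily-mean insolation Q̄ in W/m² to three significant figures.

Q̄ ≈ 507 W/m²

Solar declination: sin δ = sin ε · sin L_s = sin 23.44° × sin 256.2° = -0.38631, so δ = -22.725°.
cos h₀ = −tan(-74.6°) tan(-22.725°) = -1.5205 ≤ −1 ⇒ polar day, h₀ = π.
Bracket: h₀ sin ϕ sin δ + cos ϕ cos δ sin h₀ = 3.1416×-0.96410×-0.38631 + 0.26556×0.92237×0.00000 = 1.170062 + 0.000000 = 1.170062.
Q̄ = (S_0/π) × [bracket] = (1361/π) × 1.170062 = 506.9 W/m².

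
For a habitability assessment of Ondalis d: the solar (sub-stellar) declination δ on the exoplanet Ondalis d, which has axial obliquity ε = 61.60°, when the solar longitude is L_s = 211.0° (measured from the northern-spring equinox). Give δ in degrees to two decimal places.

δ = -26.94°

sin δ = sin ε · sin L_s = sin 61.60° × sin 211.0° = -0.453053.
δ = arcsin(-0.453053) = -26.94°.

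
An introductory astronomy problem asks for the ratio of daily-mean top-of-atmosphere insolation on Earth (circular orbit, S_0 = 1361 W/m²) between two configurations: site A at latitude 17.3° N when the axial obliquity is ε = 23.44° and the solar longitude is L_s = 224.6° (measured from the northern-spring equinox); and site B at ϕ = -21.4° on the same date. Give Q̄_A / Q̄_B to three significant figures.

Q̄_A / Q̄_B ≈ 0.745

— Configuration A (ϕ=+17.3°):
Solar declination: sin δ = sin ε · sin L_s = sin 23.44° × sin 224.6° = -0.27931, so δ = -16.219°.
cos h₀ = −tan(+17.3°) tan(-16.219°) = 0.0906, h₀ = 1.4801 rad.
Bracket: h₀ sin ϕ sin δ + cos ϕ cos δ sin h₀ = 1.4801×0.29737×-0.27931 + 0.95476×0.96020×0.99589 = -0.122935 + 0.912993 = 0.790058.
Q̄ = (S_0/π) × [bracket] = (1361/π) × 0.790058 = 342.27 W/m².
— Configuration B (ϕ=-21.4°):
cos h₀ = −tan(-21.4°) tan(-16.219°) = -0.1140, h₀ = 1.6850 rad.
Bracket: h₀ sin ϕ sin δ + cos ϕ cos δ sin h₀ = 1.6850×-0.36488×-0.27931 + 0.93106×0.96020×0.99348 = 0.171726 + 0.888175 = 1.059901.
Q̄ = (S_0/π) × [bracket] = (1361/π) × 1.059901 = 459.17 W/m².
Ratio Q̄_A / Q̄_B = 342.27 / 459.17 = 0.7454.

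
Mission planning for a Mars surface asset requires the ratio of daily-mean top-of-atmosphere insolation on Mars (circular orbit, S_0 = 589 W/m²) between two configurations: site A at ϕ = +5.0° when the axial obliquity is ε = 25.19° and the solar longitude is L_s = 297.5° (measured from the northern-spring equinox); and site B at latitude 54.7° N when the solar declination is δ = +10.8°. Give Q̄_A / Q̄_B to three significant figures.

— Configuration A (ϕ=+5.0°):
Solar declination: sin δ = sin ε · sin L_s = sin 25.19° × sin 297.5° = -0.37753, so δ = -22.181°.
cos h₀ = −tan(+5.0°) tan(-22.181°) = 0.0357, h₀ = 1.5351 rad.
Bracket: h₀ sin ϕ sin δ + cos ϕ cos δ sin h₀ = 1.5351×0.08716×-0.37753 + 0.99619×0.92600×0.99936 = -0.050513 + 0.921882 = 0.871369.
Q̄ = (S_0/π) × [bracket] = (589/π) × 0.871369 = 163.37 W/m².
— Configuration B (ϕ=+54.7°):
cos h₀ = −tan(+54.7°) tan(+10.800°) = -0.2694, h₀ = 1.8436 rad.
Bracket: h₀ sin ϕ sin δ + cos ϕ cos δ sin h₀ = 1.8436×0.81614×0.18738 + 0.57786×0.98229×0.96302 = 0.281939 + 0.546635 = 0.828574.
Q̄ = (S_0/π) × [bracket] = (589/π) × 0.828574 = 155.34 W/m².
Ratio Q̄_A / Q̄_B = 163.37 / 155.34 = 1.052.

Q̄_A / Q̄_B ≈ 1.05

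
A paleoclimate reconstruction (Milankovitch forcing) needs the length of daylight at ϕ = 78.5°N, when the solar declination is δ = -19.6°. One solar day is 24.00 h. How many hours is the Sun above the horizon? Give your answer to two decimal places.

cos h₀ = −tan ϕ · tan δ = 1.7502 ≥ 1, so the Sun never rises (polar night) and h₀ = 0.
Daylight = 2h₀/(2π) × 24.00 h = (0.0000/π) × 24.00 = 0.00 h.

0.00 h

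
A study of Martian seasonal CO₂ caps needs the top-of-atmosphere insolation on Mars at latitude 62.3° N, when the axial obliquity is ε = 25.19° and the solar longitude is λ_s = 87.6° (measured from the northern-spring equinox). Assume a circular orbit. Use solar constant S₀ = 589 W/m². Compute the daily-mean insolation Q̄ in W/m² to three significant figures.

Solar declination: sin δ = sin ε · sin λ_s = sin 25.19° × sin 87.6° = 0.42525, so δ = +25.166°.
cos H₀ = −tan(+62.3°) tan(+25.166°) = -0.8949, H₀ = 2.6791 rad.
Bracket: H₀ sin φ sin δ + cos φ cos δ sin H₀ = 2.6791×0.88539×0.42525 + 0.46484×0.90508×0.44621 = 1.008714 + 0.187728 = 1.196442.
Q̄ = (S₀/π) × [bracket] = (589/π) × 1.196442 = 224.3 W/m².

Q̄ ≈ 224 W/m²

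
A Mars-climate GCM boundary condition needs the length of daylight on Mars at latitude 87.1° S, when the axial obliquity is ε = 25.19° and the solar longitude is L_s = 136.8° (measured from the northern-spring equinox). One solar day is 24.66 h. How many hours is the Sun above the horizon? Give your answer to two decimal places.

Solar declination: sin δ = sin ε · sin L_s = sin 25.19° × sin 136.8° = 0.29136, so δ = +16.939°.
cos h₀ = −tan ϕ · tan δ = 6.0123 ≥ 1, so the Sun never rises (polar night) and h₀ = 0.
Daylight = 2h₀/(2π) × 24.66 h = (0.0000/π) × 24.66 = 0.00 h.

0.00 h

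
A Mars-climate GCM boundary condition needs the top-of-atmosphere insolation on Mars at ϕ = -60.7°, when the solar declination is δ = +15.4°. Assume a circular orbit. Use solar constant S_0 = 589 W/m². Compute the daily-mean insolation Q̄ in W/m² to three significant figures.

cos h₀ = −tan(-60.7°) tan(+15.400°) = 0.4908, h₀ = 1.0577 rad.
Bracket: h₀ sin ϕ sin δ + cos ϕ cos δ sin h₀ = 1.0577×-0.87207×0.26556 + 0.48938×0.96410×0.87125 = -0.244949 + 0.411066 = 0.166117.
Q̄ = (S_0/π) × [bracket] = (589/π) × 0.166117 = 31.14 W/m².

Q̄ ≈ 31.1 W/m²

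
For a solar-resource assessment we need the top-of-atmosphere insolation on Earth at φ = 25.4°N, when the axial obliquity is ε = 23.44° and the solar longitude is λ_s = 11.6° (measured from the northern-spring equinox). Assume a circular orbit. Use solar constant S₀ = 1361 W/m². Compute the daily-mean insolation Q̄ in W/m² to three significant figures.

Solar declination: sin δ = sin ε · sin λ_s = sin 23.44° × sin 11.6° = 0.07999, so δ = +4.588°.
cos H₀ = −tan(+25.4°) tan(+4.588°) = -0.0381, H₀ = 1.6089 rad.
Bracket: H₀ sin φ sin δ + cos φ cos δ sin H₀ = 1.6089×0.42894×0.07999 + 0.90334×0.99680×0.99927 = 0.055203 + 0.899792 = 0.954995.
Q̄ = (S₀/π) × [bracket] = (1361/π) × 0.954995 = 413.7 W/m².

Q̄ ≈ 414 W/m²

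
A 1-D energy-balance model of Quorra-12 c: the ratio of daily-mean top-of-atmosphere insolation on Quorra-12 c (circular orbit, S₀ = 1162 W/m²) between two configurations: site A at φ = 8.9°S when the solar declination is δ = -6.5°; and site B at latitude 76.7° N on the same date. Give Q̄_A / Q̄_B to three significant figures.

— Configuration A (φ=-8.9°):
cos H₀ = −tan(-8.9°) tan(-6.500°) = -0.0178, H₀ = 1.5886 rad.
Bracket: H₀ sin φ sin δ + cos φ cos δ sin H₀ = 1.5886×-0.15471×-0.11320 + 0.98796×0.99357×0.99984 = 0.027821 + 0.981450 = 1.009271.
Q̄ = (S₀/π) × [bracket] = (1162/π) × 1.009271 = 373.31 W/m².
— Configuration B (φ=+76.7°):
cos H₀ = −tan(+76.7°) tan(-6.500°) = 0.4820, H₀ = 1.0679 rad.
Bracket: H₀ sin φ sin δ + cos φ cos δ sin H₀ = 1.0679×0.97318×-0.11320 + 0.23005×0.99357×0.87618 = -0.117644 + 0.200269 = 0.082625.
Q̄ = (S₀/π) × [bracket] = (1162/π) × 0.082625 = 30.561 W/m².
Ratio Q̄_A / Q̄_B = 373.31 / 30.561 = 12.22.

Q̄_A / Q̄_B ≈ 12.2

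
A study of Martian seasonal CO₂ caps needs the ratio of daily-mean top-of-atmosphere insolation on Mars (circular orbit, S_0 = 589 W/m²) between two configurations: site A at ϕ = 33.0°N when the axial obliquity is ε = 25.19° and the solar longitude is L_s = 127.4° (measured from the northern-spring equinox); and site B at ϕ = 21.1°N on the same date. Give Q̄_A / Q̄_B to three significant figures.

Q̄_A / Q̄_B ≈ 1.02

— Configuration A (ϕ=+33.0°):
Solar declination: sin δ = sin ε · sin L_s = sin 25.19° × sin 127.4° = 0.33812, so δ = +19.762°.
cos h₀ = −tan(+33.0°) tan(+19.762°) = -0.2333, h₀ = 1.8063 rad.
Bracket: h₀ sin ϕ sin δ + cos ϕ cos δ sin h₀ = 1.8063×0.54464×0.33812 + 0.83867×0.94110×0.97240 = 0.332637 + 0.767488 = 1.100125.
Q̄ = (S_0/π) × [bracket] = (589/π) × 1.100125 = 206.26 W/m².
— Configuration B (ϕ=+21.1°):
cos h₀ = −tan(+21.1°) tan(+19.762°) = -0.1386, h₀ = 1.7099 rad.
Bracket: h₀ sin ϕ sin δ + cos ϕ cos δ sin h₀ = 1.7099×0.36000×0.33812 + 0.93295×0.94110×0.99034 = 0.208134 + 0.869518 = 1.077652.
Q̄ = (S_0/π) × [bracket] = (589/π) × 1.077652 = 202.04 W/m².
Ratio Q̄_A / Q̄_B = 206.26 / 202.04 = 1.021.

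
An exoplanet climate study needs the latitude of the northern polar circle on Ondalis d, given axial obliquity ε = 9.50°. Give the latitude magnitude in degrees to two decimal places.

80.50°

The polar circle is the lowest latitude that experiences at least one full rotation of continuous daylight at the northern-summer solstice; it lies at |ϕ| = 90° − ε = 90° − 9.50° = 80.50°.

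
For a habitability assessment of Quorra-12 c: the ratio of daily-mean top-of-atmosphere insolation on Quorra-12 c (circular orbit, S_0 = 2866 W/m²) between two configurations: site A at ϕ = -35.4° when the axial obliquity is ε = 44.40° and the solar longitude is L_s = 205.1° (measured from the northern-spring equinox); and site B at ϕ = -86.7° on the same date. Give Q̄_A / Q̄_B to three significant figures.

Q̄_A / Q̄_B ≈ 1.15

— Configuration A (ϕ=-35.4°):
Solar declination: sin δ = sin ε · sin L_s = sin 44.40° × sin 205.1° = -0.29680, so δ = -17.265°.
cos h₀ = −tan(-35.4°) tan(-17.265°) = -0.2209, h₀ = 1.7935 rad.
Bracket: h₀ sin ϕ sin δ + cos ϕ cos δ sin h₀ = 1.7935×-0.57928×-0.29680 + 0.81513×0.95494×0.97530 = 0.308357 + 0.759174 = 1.067531.
Q̄ = (S_0/π) × [bracket] = (2866/π) × 1.067531 = 973.88 W/m².
— Configuration B (ϕ=-86.7°):
cos h₀ = −tan(-86.7°) tan(-17.265°) = -5.3903 ≤ −1 ⇒ polar day, h₀ = π.
Bracket: h₀ sin ϕ sin δ + cos ϕ cos δ sin h₀ = 3.1416×-0.99834×-0.29680 + 0.05756×0.95494×0.00000 = 0.930879 + 0.000000 = 0.930879.
Q̄ = (S_0/π) × [bracket] = (2866/π) × 0.930879 = 849.22 W/m².
Ratio Q̄_A / Q̄_B = 973.88 / 849.22 = 1.147.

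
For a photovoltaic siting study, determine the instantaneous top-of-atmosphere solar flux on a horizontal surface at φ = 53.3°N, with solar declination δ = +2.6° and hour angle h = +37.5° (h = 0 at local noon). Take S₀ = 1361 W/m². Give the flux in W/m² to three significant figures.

694 W/m²

cos θ_z = sin φ sin δ + cos φ cos δ cos h = 0.036371 + 0.473640 = 0.510011.
Flux = S₀ · cos θ_z = 1361 × 0.510011 = 694.1 W/m².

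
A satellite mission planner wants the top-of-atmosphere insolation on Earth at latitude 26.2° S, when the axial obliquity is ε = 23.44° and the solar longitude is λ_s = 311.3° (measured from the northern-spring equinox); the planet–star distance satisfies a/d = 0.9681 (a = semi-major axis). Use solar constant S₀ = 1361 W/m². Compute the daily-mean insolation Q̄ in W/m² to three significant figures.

Q̄ ≈ 436 W/m²

Solar declination: sin δ = sin ε · sin λ_s = sin 23.44° × sin 311.3° = -0.29884, so δ = -17.388°.
cos H₀ = −tan(-26.2°) tan(-17.388°) = -0.1541, H₀ = 1.7255 rad.
Bracket: H₀ sin φ sin δ + cos φ cos δ sin H₀ = 1.7255×-0.44151×-0.29884 + 0.89726×0.95430×0.98806 = 0.227664 + 0.846032 = 1.073696.
Inverse-square distance factor (a/d)² = 0.9681² = 0.937218.
Q̄ = (S₀/π) × 0.937218 × [bracket] = (1361/π) × 0.937218 × 1.073696 = 435.9 W/m².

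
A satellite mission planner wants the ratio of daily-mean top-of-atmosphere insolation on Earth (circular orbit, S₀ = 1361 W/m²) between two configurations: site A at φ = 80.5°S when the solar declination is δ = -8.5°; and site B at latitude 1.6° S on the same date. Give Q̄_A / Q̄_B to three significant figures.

— Configuration A (φ=-80.5°):
cos H₀ = −tan(-80.5°) tan(-8.500°) = -0.8931, H₀ = 2.6750 rad.
Bracket: H₀ sin φ sin δ + cos φ cos δ sin H₀ = 2.6750×-0.98629×-0.14781 + 0.16505×0.98902×0.44989 = 0.389971 + 0.073439 = 0.463410.
Q̄ = (S₀/π) × [bracket] = (1361/π) × 0.463410 = 200.76 W/m².
— Configuration B (φ=-1.6°):
cos H₀ = −tan(-1.6°) tan(-8.500°) = -0.0042, H₀ = 1.5750 rad.
Bracket: H₀ sin φ sin δ + cos φ cos δ sin H₀ = 1.5750×-0.02792×-0.14781 + 0.99961×0.98902×0.99999 = 0.006500 + 0.988624 = 0.995124.
Q̄ = (S₀/π) × [bracket] = (1361/π) × 0.995124 = 431.11 W/m².
Ratio Q̄_A / Q̄_B = 200.76 / 431.11 = 0.4657.

Q̄_A / Q̄_B ≈ 0.466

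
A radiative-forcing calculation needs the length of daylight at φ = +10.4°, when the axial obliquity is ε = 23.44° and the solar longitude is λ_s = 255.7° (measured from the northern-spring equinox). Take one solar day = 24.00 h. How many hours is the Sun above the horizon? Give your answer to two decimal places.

Solar declination: sin δ = sin ε · sin λ_s = sin 23.44° × sin 255.7° = -0.38546, so δ = -22.673°.
cos H₀ = −tan φ · tan δ = −tan(+10.4°) × tan(-22.673°) = 0.0767, so H₀ = 1.4941 rad = 85.60°.
Daylight = 2H₀/(2π) × 24.00 h = (1.4941/π) × 24.00 = 11.41 h.

11.41 h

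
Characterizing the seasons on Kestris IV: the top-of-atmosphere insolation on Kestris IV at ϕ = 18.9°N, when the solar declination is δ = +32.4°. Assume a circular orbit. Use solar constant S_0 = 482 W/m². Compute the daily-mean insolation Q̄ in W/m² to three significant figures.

Q̄ ≈ 167 W/m²

cos h₀ = −tan(+18.9°) tan(+32.400°) = -0.2173, h₀ = 1.7898 rad.
Bracket: h₀ sin ϕ sin δ + cos ϕ cos δ sin h₀ = 1.7898×0.32392×0.53583 + 0.94609×0.84433×0.97611 = 0.310649 + 0.779729 = 1.090378.
Q̄ = (S_0/π) × [bracket] = (482/π) × 1.090378 = 167.3 W/m².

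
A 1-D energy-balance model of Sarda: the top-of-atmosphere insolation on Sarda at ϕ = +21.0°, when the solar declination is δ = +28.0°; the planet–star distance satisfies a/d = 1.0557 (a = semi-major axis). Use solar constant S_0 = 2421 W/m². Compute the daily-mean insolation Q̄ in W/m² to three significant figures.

Q̄ ≈ 950 W/m²

cos h₀ = −tan(+21.0°) tan(+28.000°) = -0.2041, h₀ = 1.7763 rad.
Bracket: h₀ sin ϕ sin δ + cos ϕ cos δ sin h₀ = 1.7763×0.35837×0.46947 + 0.93358×0.88295×0.97895 = 0.298852 + 0.806953 = 1.105805.
Inverse-square distance factor (a/d)² = 1.0557² = 1.114502.
Q̄ = (S_0/π) × 1.114502 × [bracket] = (2421/π) × 1.114502 × 1.105805 = 949.7 W/m².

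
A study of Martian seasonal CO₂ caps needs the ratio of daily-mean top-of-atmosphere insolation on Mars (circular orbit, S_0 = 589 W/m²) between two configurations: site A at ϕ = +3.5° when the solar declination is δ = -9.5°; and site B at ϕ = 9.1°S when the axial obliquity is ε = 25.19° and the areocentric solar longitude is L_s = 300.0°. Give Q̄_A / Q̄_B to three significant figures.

— Configuration A (ϕ=+3.5°):
cos h₀ = −tan(+3.5°) tan(-9.500°) = 0.0102, h₀ = 1.5606 rad.
Bracket: h₀ sin ϕ sin δ + cos ϕ cos δ sin h₀ = 1.5606×0.06105×-0.16505 + 0.99813×0.98629×0.99995 = -0.015725 + 0.984396 = 0.968671.
Q̄ = (S_0/π) × [bracket] = (589/π) × 0.968671 = 181.61 W/m².
— Configuration B (ϕ=-9.1°):
sin δ = sin 25.19° × sin 300.0° = -0.36860, so δ = -21.629°.
cos h₀ = −tan(-9.1°) tan(-21.629°) = -0.0635, h₀ = 1.6344 rad.
Bracket: h₀ sin ϕ sin δ + cos ϕ cos δ sin h₀ = 1.6344×-0.15816×-0.36860 + 0.98741×0.92959×0.99798 = 0.095282 + 0.916032 = 1.011314.
Q̄ = (S_0/π) × [bracket] = (589/π) × 1.011314 = 189.61 W/m².
Ratio Q̄_A / Q̄_B = 181.61 / 189.61 = 0.9578.

Q̄_A / Q̄_B ≈ 0.958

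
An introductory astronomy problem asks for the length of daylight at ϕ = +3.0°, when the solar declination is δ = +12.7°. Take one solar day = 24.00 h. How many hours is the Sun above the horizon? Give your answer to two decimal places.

12.09 h

cos h₀ = −tan ϕ · tan δ = −tan(+3.0°) × tan(+12.700°) = -0.0118, so h₀ = 1.5826 rad = 90.68°.
Daylight = 2h₀/(2π) × 24.00 h = (1.5826/π) × 24.00 = 12.09 h.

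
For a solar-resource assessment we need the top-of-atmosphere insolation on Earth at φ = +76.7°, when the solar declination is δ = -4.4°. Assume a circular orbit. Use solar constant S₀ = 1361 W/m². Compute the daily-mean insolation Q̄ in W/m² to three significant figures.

Q̄ ≈ 53.9 W/m²

cos H₀ = −tan(+76.7°) tan(-4.400°) = 0.3255, H₀ = 1.2393 rad.
Bracket: H₀ sin φ sin δ + cos φ cos δ sin H₀ = 1.2393×0.97318×-0.07672 + 0.23005×0.99705×0.94554 = -0.092529 + 0.216880 = 0.124351.
Q̄ = (S₀/π) × [bracket] = (1361/π) × 0.124351 = 53.87 W/m².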